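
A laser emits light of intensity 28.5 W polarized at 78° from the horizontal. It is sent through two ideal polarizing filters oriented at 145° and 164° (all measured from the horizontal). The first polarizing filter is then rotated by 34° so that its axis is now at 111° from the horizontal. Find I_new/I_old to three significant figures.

I_new/I_old ≈ 1.87

Before rotation:
By Malus's law, I₁ = I₀ cos²(145° − 78°) = I₀ cos²(67°) = 0.1527 I₀.
I₂ = I₁ cos²(164° − 145°) = 0.1527 I₀ · cos²(19°) = 0.1365 I₀.
After rotation:
I₁ = I₀ cos²(111° − 78°) = I₀ cos²(33°) = 0.7034 I₀.
I₂ = I₁ cos²(164° − 111°) = 0.7034 I₀ · cos²(53°) = 0.2547 I₀.
Ratio = 0.2547 / 0.1365 = 1.866.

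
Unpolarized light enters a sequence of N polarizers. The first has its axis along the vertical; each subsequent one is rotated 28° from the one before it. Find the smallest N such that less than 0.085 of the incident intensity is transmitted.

First polarizer halves the unpolarized light: factor 1/2.
Each further stage multiplies by cos²(28°) = 0.7796.
After N polarizers: T = 0.5·0.7796^(N−1). Require T < 0.085 ⇒ N−1 > ln(0.085/0.5)/ln(0.7796) = 7.12, so N−1 ≥ 8 and N = 9.
Check: N=9 gives T = 0.06822 < 0.085; N=8 gives T = 0.08751.

N = 9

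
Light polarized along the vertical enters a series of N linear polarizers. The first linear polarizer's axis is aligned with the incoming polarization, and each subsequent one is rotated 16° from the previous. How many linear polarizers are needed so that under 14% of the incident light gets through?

N = 26

First polarizer is aligned with the polarization: full transmission.
Each further stage multiplies by cos²(16°) = 0.924.
After N polarizers: T = 0.924^(N−1). Require T < 0.14 ⇒ N−1 > ln(0.14)/ln(0.924) = 24.88, so N−1 ≥ 25 and N = 26.
Check: N=26 gives T = 0.1387 < 0.14; N=25 gives T = 0.1501.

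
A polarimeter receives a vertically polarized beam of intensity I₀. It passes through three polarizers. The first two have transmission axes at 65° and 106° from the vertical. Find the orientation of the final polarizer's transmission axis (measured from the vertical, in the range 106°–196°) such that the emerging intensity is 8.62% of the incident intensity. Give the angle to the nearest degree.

θ ≈ 129°

By Malus's law, I₁ = I₀ cos²(65° − 0°) = I₀ cos²(65°) = 0.1786 I₀.
I₂ = I₁ cos²(106° − 65°) = 0.1786 I₀ · cos²(41°) = 0.1017 I₀.
Need I₃/I₀ = 0.0862, so cos²(θ − 106°) = 0.0862 / 0.1017 = 0.8473.
θ − 106° = arccos(√0.8473) = 23.0°, giving θ ≈ 106 + 23.0 = 129.0°.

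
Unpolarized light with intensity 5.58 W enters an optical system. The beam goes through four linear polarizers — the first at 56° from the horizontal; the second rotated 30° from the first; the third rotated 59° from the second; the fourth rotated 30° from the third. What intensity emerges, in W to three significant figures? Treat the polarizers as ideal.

I ≈ 0.416 W

Unpolarized light through the first polarizer → I₁ = 5.58 W/2 = 2.79 W, polarized at 56°.
I₂ = I₁ · cos²(30°) = 2.79 · 0.75 = 2.093 W.
I₃ = I₂ · cos²(59°) = 2.093 · 0.2653 = 0.5551 W.
I₄ = I₃ · cos²(30°) = 0.5551 · 0.75 = 0.4163 W.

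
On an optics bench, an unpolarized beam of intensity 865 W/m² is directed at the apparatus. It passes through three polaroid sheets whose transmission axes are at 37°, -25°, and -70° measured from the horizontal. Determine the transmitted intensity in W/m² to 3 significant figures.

I ≈ 47.7 W/m²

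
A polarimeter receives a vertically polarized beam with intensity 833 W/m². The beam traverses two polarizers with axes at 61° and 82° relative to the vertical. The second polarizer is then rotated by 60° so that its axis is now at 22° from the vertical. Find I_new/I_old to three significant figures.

I_new/I_old ≈ 0.693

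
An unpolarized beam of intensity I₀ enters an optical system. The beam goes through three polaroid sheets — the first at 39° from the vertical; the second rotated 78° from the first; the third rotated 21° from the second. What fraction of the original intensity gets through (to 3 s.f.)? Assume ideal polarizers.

≈ 0.0188 I₀

Unpolarized light through the first polarizer → I₁ = ½ I₀, now polarized at 39°.
I₂ = I₁ cos²(78°) = 0.5 · 0.04323 I₀ = 0.02161 I₀.
I₃ = I₂ cos²(21°) = 0.02161 · 0.8716 I₀ = 0.01884 I₀.
Transmitted fraction = 0.01884.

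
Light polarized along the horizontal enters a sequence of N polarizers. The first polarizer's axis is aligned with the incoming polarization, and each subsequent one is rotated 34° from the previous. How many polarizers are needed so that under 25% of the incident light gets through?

First polarizer is aligned with the polarization: full transmission.
Each further stage multiplies by cos²(34°) = 0.6873.
After N polarizers: T = 0.6873^(N−1). Require T < 0.25 ⇒ N−1 > ln(0.25)/ln(0.6873) = 3.70, so N−1 ≥ 4 and N = 5.
Check: N=5 gives T = 0.2231 < 0.25; N=4 gives T = 0.3247.

N = 5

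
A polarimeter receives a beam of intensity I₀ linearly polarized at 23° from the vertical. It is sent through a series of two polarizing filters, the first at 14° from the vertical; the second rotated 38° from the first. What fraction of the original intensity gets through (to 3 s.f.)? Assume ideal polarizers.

≈ 0.606 I₀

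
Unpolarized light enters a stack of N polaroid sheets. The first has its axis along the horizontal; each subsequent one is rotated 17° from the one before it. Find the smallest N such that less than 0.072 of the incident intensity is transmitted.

N = 23

First polarizer halves the unpolarized light: factor 1/2.
Each further stage multiplies by cos²(17°) = 0.9145.
After N polarizers: T = 0.5·0.9145^(N−1). Require T < 0.072 ⇒ N−1 > ln(0.072/0.5)/ln(0.9145) = 21.69, so N−1 ≥ 22 and N = 23.
Check: N=23 gives T = 0.07002 < 0.072; N=22 gives T = 0.07656.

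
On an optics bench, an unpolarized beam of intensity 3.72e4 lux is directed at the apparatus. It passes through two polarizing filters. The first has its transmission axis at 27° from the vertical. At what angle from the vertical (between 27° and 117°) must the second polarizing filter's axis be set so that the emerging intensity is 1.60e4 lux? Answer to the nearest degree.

Unpolarized light through the first polarizer → I₁ = ½ I₀, now polarized at 27°.
Target fraction: 1.60e4 / 3.72e4 lux = 0.4301 of I₀.
Need I₂/I₀ = 0.4301, so cos²(θ − 27°) = 0.4301 / 0.5 = 0.8602.
θ − 27° = arccos(√0.8602) = 22.0°, giving θ ≈ 27 + 22.0 = 49.0°.

θ ≈ 49°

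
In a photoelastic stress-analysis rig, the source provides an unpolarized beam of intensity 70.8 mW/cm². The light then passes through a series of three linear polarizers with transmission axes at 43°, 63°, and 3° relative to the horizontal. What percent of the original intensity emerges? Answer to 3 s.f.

Unpolarized light through the first polarizer → I₁ = 70.8 mW/cm²/2 = 35.4 mW/cm², polarized at 43°.
I₂ = I₁ · cos²(20°) = 35.4 · 0.883 = 31.26 mW/cm².
I₃ = I₂ · cos²(60°) = 31.26 · 0.25 = 7.815 mW/cm².
That is 11.04% of the incident intensity.

≈ 11.0%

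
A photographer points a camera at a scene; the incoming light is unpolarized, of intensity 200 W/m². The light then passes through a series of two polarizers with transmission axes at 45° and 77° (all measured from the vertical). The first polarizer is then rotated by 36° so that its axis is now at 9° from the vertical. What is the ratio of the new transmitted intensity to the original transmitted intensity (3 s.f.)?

Before rotation:
Unpolarized light through the first polarizer → I₁ = ½ I₀, now polarized at 45°.
I₂ = I₁ cos²(77° − 45°) = 0.5 I₀ · cos²(32°) = 0.3596 I₀.
After rotation:
Unpolarized light through the first polarizer → I₁ = ½ I₀, now polarized at 9°.
I₂ = I₁ cos²(77° − 9°) = 0.5 I₀ · cos²(68°) = 0.07017 I₀.
Ratio = 0.07017 / 0.3596 = 0.1951.

I_new/I_old ≈ 0.195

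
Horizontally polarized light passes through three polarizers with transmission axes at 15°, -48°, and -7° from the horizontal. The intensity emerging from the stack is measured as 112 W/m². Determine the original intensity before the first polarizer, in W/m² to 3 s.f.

I₁ = I₀ cos²(15° − 0°) = I₀ cos²(15°) = 0.933 I₀.
I₂ = I₁ cos²(-48° − 15°) = 0.933 I₀ · cos²(63°) = 0.1923 I₀.
I₃ = I₂ cos²(-7° + 48°) = 0.1923 I₀ · cos²(41°) = 0.1095 I₀.
So 112 W/m² = 0.1095 I₀, giving I₀ = 112/0.1095 = 1023 W/m².

I₀ ≈ 1020 W/m²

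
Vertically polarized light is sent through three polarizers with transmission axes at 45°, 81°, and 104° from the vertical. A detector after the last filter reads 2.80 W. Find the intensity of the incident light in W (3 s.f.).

I₀ ≈ 10.1 W

I₁ = I₀ cos²(45° − 0°) = I₀ cos²(45°) = 0.5 I₀.
I₂ = I₁ cos²(81° − 45°) = 0.5 I₀ · cos²(36°) = 0.3273 I₀.
I₃ = I₂ cos²(104° − 81°) = 0.3273 I₀ · cos²(23°) = 0.2773 I₀.
So 2.80 W = 0.2773 I₀, giving I₀ = 2.80/0.2773 = 10.1 W.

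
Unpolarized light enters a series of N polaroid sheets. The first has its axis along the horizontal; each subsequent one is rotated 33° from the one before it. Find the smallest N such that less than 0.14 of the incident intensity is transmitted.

First polarizer halves the unpolarized light: factor 1/2.
Each further stage multiplies by cos²(33°) = 0.7034.
After N polarizers: T = 0.5·0.7034^(N−1). Require T < 0.14 ⇒ N−1 > ln(0.14/0.5)/ln(0.7034) = 3.62, so N−1 ≥ 4 and N = 5.
Check: N=5 gives T = 0.1224 < 0.14; N=4 gives T = 0.174.

N = 5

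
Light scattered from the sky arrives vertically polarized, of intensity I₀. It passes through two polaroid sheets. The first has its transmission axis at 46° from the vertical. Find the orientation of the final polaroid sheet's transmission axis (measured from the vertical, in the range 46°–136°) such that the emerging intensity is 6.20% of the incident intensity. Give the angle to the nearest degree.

θ ≈ 115°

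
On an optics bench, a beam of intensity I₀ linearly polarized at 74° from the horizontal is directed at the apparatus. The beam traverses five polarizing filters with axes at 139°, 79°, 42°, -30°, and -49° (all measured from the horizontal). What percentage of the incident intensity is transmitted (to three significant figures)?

≈ 0.243%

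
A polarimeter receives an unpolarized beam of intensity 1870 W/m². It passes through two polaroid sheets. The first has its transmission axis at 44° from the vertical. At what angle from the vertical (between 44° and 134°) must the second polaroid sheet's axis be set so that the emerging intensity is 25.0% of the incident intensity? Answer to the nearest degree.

Unpolarized light through the first polarizer → I₁ = ½ I₀, now polarized at 44°.
Need I₂/I₀ = 0.25, so cos²(θ − 44°) = 0.25 / 0.5 = 0.5.
θ − 44° = arccos(√0.5) = 45.0°, giving θ ≈ 44 + 45.0 = 89.0°.

θ ≈ 89°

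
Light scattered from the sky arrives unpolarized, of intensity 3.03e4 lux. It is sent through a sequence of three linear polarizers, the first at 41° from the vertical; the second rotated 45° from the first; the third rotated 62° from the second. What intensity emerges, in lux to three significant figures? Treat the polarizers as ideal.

Unpolarized light through the first polarizer → I₁ = 3.03e4 lux/2 = 1.515e+04 lux, polarized at 41°.
I₂ = I₁ · cos²(45°) = 1.515e+04 · 0.5 = 7575 lux.
I₃ = I₂ · cos²(62°) = 7575 · 0.2204 = 1670 lux.

I ≈ 1670 lux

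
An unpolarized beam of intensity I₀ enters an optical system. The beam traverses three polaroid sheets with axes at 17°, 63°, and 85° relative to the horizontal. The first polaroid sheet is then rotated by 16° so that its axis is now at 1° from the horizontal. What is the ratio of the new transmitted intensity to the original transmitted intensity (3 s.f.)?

Before rotation:
Unpolarized light through the first polarizer → I₁ = ½ I₀, now polarized at 17°.
I₂ = I₁ cos²(63° − 17°) = 0.5 I₀ · cos²(46°) = 0.2413 I₀.
I₃ = I₂ cos²(85° − 63°) = 0.2413 I₀ · cos²(22°) = 0.2074 I₀.
After rotation:
Unpolarized light through the first polarizer → I₁ = ½ I₀, now polarized at 1°.
I₂ = I₁ cos²(63° − 1°) = 0.5 I₀ · cos²(62°) = 0.1102 I₀.
I₃ = I₂ cos²(85° − 63°) = 0.1102 I₀ · cos²(22°) = 0.09474 I₀.
Ratio = 0.09474 / 0.2074 = 0.4567.

I_new/I_old ≈ 0.457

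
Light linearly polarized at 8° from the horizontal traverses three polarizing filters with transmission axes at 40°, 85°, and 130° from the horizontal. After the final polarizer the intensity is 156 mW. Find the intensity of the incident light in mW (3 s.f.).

I₀ ≈ 868 mW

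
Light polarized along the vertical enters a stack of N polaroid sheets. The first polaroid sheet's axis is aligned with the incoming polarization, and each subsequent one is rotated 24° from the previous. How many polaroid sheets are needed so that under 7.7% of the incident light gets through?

N = 16

First polarizer is aligned with the polarization: full transmission.
Each further stage multiplies by cos²(24°) = 0.8346.
After N polarizers: T = 0.8346^(N−1). Require T < 0.077 ⇒ N−1 > ln(0.077)/ln(0.8346) = 14.18, so N−1 ≥ 15 and N = 16.
Check: N=16 gives T = 0.06636 < 0.077; N=15 gives T = 0.07951.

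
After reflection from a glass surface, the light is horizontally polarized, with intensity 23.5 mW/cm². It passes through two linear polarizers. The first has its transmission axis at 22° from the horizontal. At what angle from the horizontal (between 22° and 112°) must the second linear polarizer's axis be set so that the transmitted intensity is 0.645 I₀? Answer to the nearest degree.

By Malus's law, I₁ = I₀ cos²(22° − 0°) = I₀ cos²(22°) = 0.8597 I₀.
Need I₂/I₀ = 0.645, so cos²(θ − 22°) = 0.645 / 0.8597 = 0.7503.
θ − 22° = arccos(√0.7503) = 30.0°, giving θ ≈ 22 + 30.0 = 52.0°.

θ ≈ 52°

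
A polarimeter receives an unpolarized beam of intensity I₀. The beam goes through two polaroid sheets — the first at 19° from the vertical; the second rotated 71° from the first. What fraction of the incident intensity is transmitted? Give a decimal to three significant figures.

≈ 0.0530 I₀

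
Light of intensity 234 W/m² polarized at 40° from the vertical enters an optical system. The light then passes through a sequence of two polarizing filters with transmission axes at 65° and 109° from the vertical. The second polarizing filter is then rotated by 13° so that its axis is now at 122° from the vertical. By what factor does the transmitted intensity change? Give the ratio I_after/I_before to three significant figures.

Before rotation:
By Malus's law, I₁ = I₀ cos²(65° − 40°) = I₀ cos²(25°) = 0.8214 I₀.
I₂ = I₁ cos²(109° − 65°) = 0.8214 I₀ · cos²(44°) = 0.425 I₀.
After rotation:
I₁ = I₀ cos²(65° − 40°) = I₀ cos²(25°) = 0.8214 I₀.
I₂ = I₁ cos²(122° − 65°) = 0.8214 I₀ · cos²(57°) = 0.2437 I₀.
Ratio = 0.2437 / 0.425 = 0.5733.

I_new/I_old ≈ 0.573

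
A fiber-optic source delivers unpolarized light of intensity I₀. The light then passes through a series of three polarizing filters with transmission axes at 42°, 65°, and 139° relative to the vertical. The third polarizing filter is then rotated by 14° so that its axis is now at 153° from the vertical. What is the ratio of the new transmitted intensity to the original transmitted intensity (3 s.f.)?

I_new/I_old ≈ 0.0160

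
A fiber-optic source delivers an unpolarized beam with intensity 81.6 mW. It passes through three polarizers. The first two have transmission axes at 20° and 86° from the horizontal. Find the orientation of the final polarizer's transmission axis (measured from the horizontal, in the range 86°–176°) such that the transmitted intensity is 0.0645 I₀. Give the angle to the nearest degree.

θ ≈ 114°

Unpolarized light through the first polarizer → I₁ = ½ I₀, now polarized at 20°.
I₂ = I₁ cos²(86° − 20°) = 0.5 I₀ · cos²(66°) = 0.08272 I₀.
Need I₃/I₀ = 0.0645, so cos²(θ − 86°) = 0.0645 / 0.08272 = 0.7798.
θ − 86° = arccos(√0.7798) = 28.0°, giving θ ≈ 86 + 28.0 = 114.0°.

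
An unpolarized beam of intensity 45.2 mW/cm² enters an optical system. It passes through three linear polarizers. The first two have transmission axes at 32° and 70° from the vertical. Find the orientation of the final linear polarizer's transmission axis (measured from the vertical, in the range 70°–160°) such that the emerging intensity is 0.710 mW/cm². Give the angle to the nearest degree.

θ ≈ 147°

Unpolarized light through the first polarizer → I₁ = ½ I₀, now polarized at 32°.
I₂ = I₁ cos²(70° − 32°) = 0.5 I₀ · cos²(38°) = 0.3105 I₀.
Target fraction: 0.710 / 45.2 mW/cm² = 0.01571 of I₀.
Need I₃/I₀ = 0.01571, so cos²(θ − 70°) = 0.01571 / 0.3105 = 0.05059.
θ − 70° = arccos(√0.05059) = 77.0°, giving θ ≈ 70 + 77.0 = 147.0°.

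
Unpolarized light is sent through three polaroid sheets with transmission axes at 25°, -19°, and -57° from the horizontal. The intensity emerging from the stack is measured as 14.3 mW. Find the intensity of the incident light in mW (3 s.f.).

I₀ ≈ 89.0 mW

Unpolarized light through the first polarizer → I₁ = ½ I₀, now polarized at 25°.
I₂ = I₁ cos²(-19° − 25°) = 0.5 I₀ · cos²(44°) = 0.2587 I₀.
I₃ = I₂ cos²(-57° + 19°) = 0.2587 I₀ · cos²(38°) = 0.1607 I₀.
So 14.3 mW = 0.1607 I₀, giving I₀ = 14.3/0.1607 = 89.01 mW.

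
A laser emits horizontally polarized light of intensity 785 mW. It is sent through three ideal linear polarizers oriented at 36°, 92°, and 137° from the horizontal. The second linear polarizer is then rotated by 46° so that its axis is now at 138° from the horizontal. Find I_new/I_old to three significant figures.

Before rotation:
I₁ = I₀ cos²(36° − 0°) = I₀ cos²(36°) = 0.6545 I₀.
I₂ = I₁ cos²(92° − 36°) = 0.6545 I₀ · cos²(56°) = 0.2047 I₀.
I₃ = I₂ cos²(137° − 92°) = 0.2047 I₀ · cos²(45°) = 0.1023 I₀.
After rotation:
I₁ = I₀ cos²(36° − 0°) = I₀ cos²(36°) = 0.6545 I₀.
Angle between axes 1 and 2: 78°. I₂ = 0.6545 I₀ · cos²(78°) = 0.02829 I₀.
I₃ = I₂ cos²(137° − 138°) = 0.02829 I₀ · cos²(1°) = 0.02828 I₀.
Ratio = 0.02828 / 0.1023 = 0.2764.

I_new/I_old ≈ 0.276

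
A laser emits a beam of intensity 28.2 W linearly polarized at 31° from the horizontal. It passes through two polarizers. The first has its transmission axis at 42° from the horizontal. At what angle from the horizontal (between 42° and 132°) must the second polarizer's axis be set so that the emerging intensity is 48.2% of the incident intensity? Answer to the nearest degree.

θ ≈ 87°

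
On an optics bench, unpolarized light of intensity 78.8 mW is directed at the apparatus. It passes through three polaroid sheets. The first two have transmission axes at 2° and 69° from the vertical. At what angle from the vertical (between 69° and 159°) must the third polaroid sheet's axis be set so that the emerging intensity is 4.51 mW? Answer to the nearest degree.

θ ≈ 99°

Unpolarized light through the first polarizer → I₁ = ½ I₀, now polarized at 2°.
I₂ = I₁ cos²(69° − 2°) = 0.5 I₀ · cos²(67°) = 0.07634 I₀.
Target fraction: 4.51 / 78.8 mW = 0.05723 of I₀.
Need I₃/I₀ = 0.05723, so cos²(θ − 69°) = 0.05723 / 0.07634 = 0.7498.
θ − 69° = arccos(√0.7498) = 30.0°, giving θ ≈ 69 + 30.0 = 99.0°.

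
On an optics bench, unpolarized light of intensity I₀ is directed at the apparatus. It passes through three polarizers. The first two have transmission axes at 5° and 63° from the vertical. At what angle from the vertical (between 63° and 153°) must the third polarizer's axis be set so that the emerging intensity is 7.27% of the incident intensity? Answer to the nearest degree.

θ ≈ 107°

Unpolarized light through the first polarizer → I₁ = ½ I₀, now polarized at 5°.
I₂ = I₁ cos²(63° − 5°) = 0.5 I₀ · cos²(58°) = 0.1404 I₀.
Need I₃/I₀ = 0.0727, so cos²(θ − 63°) = 0.0727 / 0.1404 = 0.5178.
θ − 63° = arccos(√0.5178) = 44.0°, giving θ ≈ 63 + 44.0 = 107.0°.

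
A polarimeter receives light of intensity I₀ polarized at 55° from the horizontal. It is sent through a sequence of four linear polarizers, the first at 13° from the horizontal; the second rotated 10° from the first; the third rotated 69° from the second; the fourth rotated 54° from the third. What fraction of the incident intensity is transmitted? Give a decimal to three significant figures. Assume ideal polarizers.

I₁ = I₀ cos²(13° − 55°) = I₀ cos²(42°) = 0.5523 I₀.
I₂ = I₁ cos²(10°) = 0.5523 · 0.9698 I₀ = 0.5356 I₀.
I₃ = I₂ cos²(69°) = 0.5356 · 0.1284 I₀ = 0.06879 I₀.
I₄ = I₃ cos²(54°) = 0.06879 · 0.3455 I₀ = 0.02377 I₀.
Transmitted fraction = 0.02377.

≈ 0.0238 I₀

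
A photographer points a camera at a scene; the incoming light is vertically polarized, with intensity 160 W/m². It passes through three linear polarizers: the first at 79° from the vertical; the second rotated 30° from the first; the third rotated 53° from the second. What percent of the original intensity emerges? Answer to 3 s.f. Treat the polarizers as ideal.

≈ 0.989%

By Malus's law, I₁ = 160 W/m² · cos²(79°) = 5.825 W/m².
I₂ = I₁ · cos²(30°) = 5.825 · 0.75 = 4.369 W/m².
I₃ = I₂ · cos²(53°) = 4.369 · 0.3622 = 1.582 W/m².
That is 0.989% of the incident intensity.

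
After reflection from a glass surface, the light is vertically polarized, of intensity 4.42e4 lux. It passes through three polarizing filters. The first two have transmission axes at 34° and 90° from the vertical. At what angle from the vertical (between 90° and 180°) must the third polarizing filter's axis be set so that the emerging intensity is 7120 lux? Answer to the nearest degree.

I₁ = I₀ cos²(34° − 0°) = I₀ cos²(34°) = 0.6873 I₀.
I₂ = I₁ cos²(90° − 34°) = 0.6873 I₀ · cos²(56°) = 0.2149 I₀.
Target fraction: 7120 / 4.42e4 lux = 0.1611 of I₀.
Need I₃/I₀ = 0.1611, so cos²(θ − 90°) = 0.1611 / 0.2149 = 0.7495.
θ − 90° = arccos(√0.7495) = 30.0°, giving θ ≈ 90 + 30.0 = 120.0°.

θ ≈ 120°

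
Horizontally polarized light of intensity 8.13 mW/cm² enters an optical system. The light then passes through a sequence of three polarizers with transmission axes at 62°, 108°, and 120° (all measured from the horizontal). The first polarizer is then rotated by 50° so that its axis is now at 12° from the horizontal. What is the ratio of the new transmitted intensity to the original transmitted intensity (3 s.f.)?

I_new/I_old ≈ 0.0983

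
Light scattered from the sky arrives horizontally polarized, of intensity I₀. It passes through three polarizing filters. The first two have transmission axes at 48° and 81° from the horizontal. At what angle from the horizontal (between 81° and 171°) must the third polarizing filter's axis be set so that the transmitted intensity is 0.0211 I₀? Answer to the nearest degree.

By Malus's law, I₁ = I₀ cos²(48° − 0°) = I₀ cos²(48°) = 0.4477 I₀.
I₂ = I₁ cos²(81° − 48°) = 0.4477 I₀ · cos²(33°) = 0.3149 I₀.
Need I₃/I₀ = 0.0211, so cos²(θ − 81°) = 0.0211 / 0.3149 = 0.067.
θ − 81° = arccos(√0.067) = 75.0°, giving θ ≈ 81 + 75.0 = 156.0°.

θ ≈ 156°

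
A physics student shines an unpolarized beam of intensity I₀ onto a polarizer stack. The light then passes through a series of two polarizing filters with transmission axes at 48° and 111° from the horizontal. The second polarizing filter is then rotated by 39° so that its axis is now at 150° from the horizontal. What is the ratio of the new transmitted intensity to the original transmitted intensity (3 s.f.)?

Before rotation:
Unpolarized light through the first polarizer → I₁ = ½ I₀, now polarized at 48°.
I₂ = I₁ cos²(111° − 48°) = 0.5 I₀ · cos²(63°) = 0.1031 I₀.
After rotation:
Unpolarized light through the first polarizer → I₁ = ½ I₀, now polarized at 48°.
Angle between axes 1 and 2: 78°. I₂ = 0.5 I₀ · cos²(78°) = 0.02161 I₀.
Ratio = 0.02161 / 0.1031 = 0.2097.

I_new/I_old ≈ 0.210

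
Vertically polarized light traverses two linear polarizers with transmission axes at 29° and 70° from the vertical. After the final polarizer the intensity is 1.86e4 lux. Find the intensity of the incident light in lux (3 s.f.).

By Malus's law, I₁ = I₀ cos²(29° − 0°) = I₀ cos²(29°) = 0.765 I₀.
I₂ = I₁ cos²(70° − 29°) = 0.765 I₀ · cos²(41°) = 0.4357 I₀.
So 1.86e4 lux = 0.4357 I₀, giving I₀ = 1.86e4/0.4357 = 4.269e+04 lux.

I₀ ≈ 4.27e4 lux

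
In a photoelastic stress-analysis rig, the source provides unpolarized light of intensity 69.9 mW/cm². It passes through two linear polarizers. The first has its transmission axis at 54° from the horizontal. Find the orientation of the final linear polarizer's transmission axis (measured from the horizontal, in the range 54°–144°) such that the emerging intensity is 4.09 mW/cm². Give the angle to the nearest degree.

Unpolarized light through the first polarizer → I₁ = ½ I₀, now polarized at 54°.
Target fraction: 4.09 / 69.9 mW/cm² = 0.05851 of I₀.
Need I₂/I₀ = 0.05851, so cos²(θ − 54°) = 0.05851 / 0.5 = 0.117.
θ − 54° = arccos(√0.117) = 70.0°, giving θ ≈ 54 + 70.0 = 124.0°.

θ ≈ 124°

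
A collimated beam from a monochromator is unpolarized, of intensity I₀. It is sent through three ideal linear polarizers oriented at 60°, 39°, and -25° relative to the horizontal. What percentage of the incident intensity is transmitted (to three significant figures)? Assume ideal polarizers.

≈ 8.37%

Unpolarized light through the first polarizer → I₁ = ½ I₀, now polarized at 60°.
I₂ = I₁ cos²(39° − 60°) = 0.5 I₀ · cos²(21°) = 0.4358 I₀.
I₃ = I₂ cos²(-25° − 39°) = 0.4358 I₀ · cos²(64°) = 0.08374 I₀.
That is 8.374% of the incident intensity.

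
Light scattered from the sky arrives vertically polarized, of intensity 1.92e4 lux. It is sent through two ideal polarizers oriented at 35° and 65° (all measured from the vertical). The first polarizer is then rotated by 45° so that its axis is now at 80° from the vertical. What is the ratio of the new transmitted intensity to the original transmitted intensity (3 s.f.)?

I_new/I_old ≈ 0.0559

Before rotation:
By Malus's law, I₁ = I₀ cos²(35° − 0°) = I₀ cos²(35°) = 0.671 I₀.
I₂ = I₁ cos²(65° − 35°) = 0.671 I₀ · cos²(30°) = 0.5033 I₀.
After rotation:
I₁ = I₀ cos²(80° − 0°) = I₀ cos²(80°) = 0.03015 I₀.
I₂ = I₁ cos²(65° − 80°) = 0.03015 I₀ · cos²(15°) = 0.02813 I₀.
Ratio = 0.02813 / 0.5033 = 0.0559.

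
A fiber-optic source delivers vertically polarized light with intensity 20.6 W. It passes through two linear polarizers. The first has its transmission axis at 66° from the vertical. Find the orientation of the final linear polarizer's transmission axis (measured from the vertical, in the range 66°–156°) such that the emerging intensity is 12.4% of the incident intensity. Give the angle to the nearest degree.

By Malus's law, I₁ = I₀ cos²(66° − 0°) = I₀ cos²(66°) = 0.1654 I₀.
Need I₂/I₀ = 0.124, so cos²(θ − 66°) = 0.124 / 0.1654 = 0.7495.
θ − 66° = arccos(√0.7495) = 30.0°, giving θ ≈ 66 + 30.0 = 96.0°.

θ ≈ 96°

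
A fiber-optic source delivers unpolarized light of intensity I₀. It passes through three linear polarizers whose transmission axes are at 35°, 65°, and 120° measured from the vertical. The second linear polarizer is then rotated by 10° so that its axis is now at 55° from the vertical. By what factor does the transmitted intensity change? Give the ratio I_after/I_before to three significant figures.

I_new/I_old ≈ 0.639

Before rotation:
Unpolarized light through the first polarizer → I₁ = ½ I₀, now polarized at 35°.
I₂ = I₁ cos²(65° − 35°) = 0.5 I₀ · cos²(30°) = 0.375 I₀.
I₃ = I₂ cos²(120° − 65°) = 0.375 I₀ · cos²(55°) = 0.1234 I₀.
After rotation:
Unpolarized light through the first polarizer → I₁ = ½ I₀, now polarized at 35°.
I₂ = I₁ cos²(55° − 35°) = 0.5 I₀ · cos²(20°) = 0.4415 I₀.
I₃ = I₂ cos²(120° − 55°) = 0.4415 I₀ · cos²(65°) = 0.07886 I₀.
Ratio = 0.07886 / 0.1234 = 0.6392.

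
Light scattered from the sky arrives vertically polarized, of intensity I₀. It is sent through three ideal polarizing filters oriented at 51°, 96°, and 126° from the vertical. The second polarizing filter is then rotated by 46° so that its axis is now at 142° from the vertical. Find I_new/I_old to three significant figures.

I_new/I_old ≈ 0.000751

Before rotation:
I₁ = I₀ cos²(51° − 0°) = I₀ cos²(51°) = 0.396 I₀.
I₂ = I₁ cos²(96° − 51°) = 0.396 I₀ · cos²(45°) = 0.198 I₀.
I₃ = I₂ cos²(126° − 96°) = 0.198 I₀ · cos²(30°) = 0.1485 I₀.
After rotation:
I₁ = I₀ cos²(51° − 0°) = I₀ cos²(51°) = 0.396 I₀.
Angle between axes 1 and 2: 89°. I₂ = 0.396 I₀ · cos²(89°) = 0.0001206 I₀.
I₃ = I₂ cos²(126° − 142°) = 0.0001206 I₀ · cos²(16°) = 0.0001115 I₀.
Ratio = 0.0001115 / 0.1485 = 0.0007505.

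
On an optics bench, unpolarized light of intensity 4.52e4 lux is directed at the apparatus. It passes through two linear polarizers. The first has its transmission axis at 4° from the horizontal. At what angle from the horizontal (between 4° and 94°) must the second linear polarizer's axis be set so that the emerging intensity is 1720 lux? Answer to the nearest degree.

θ ≈ 78°

Unpolarized light through the first polarizer → I₁ = ½ I₀, now polarized at 4°.
Target fraction: 1720 / 4.52e4 lux = 0.03805 of I₀.
Need I₂/I₀ = 0.03805, so cos²(θ − 4°) = 0.03805 / 0.5 = 0.07611.
θ − 4° = arccos(√0.07611) = 74.0°, giving θ ≈ 4 + 74.0 = 78.0°.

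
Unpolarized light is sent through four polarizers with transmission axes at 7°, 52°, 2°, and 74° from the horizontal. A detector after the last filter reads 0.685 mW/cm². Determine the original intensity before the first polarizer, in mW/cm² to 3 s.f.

I₀ ≈ 69.4 mW/cm²

Unpolarized light through the first polarizer → I₁ = ½ I₀, now polarized at 7°.
I₂ = I₁ cos²(52° − 7°) = 0.5 I₀ · cos²(45°) = 0.25 I₀.
I₃ = I₂ cos²(2° − 52°) = 0.25 I₀ · cos²(50°) = 0.1033 I₀.
I₄ = I₃ cos²(74° − 2°) = 0.1033 I₀ · cos²(72°) = 0.009864 I₀.
So 0.685 mW/cm² = 0.009864 I₀, giving I₀ = 0.685/0.009864 = 69.45 mW/cm².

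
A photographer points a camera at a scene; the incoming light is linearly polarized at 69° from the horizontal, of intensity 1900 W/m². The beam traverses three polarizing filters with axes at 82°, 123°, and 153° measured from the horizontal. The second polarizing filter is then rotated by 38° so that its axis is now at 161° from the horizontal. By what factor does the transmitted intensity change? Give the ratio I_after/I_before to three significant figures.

Before rotation:
I₁ = I₀ cos²(82° − 69°) = I₀ cos²(13°) = 0.9494 I₀.
I₂ = I₁ cos²(123° − 82°) = 0.9494 I₀ · cos²(41°) = 0.5408 I₀.
I₃ = I₂ cos²(153° − 123°) = 0.5408 I₀ · cos²(30°) = 0.4056 I₀.
After rotation:
I₁ = I₀ cos²(82° − 69°) = I₀ cos²(13°) = 0.9494 I₀.
I₂ = I₁ cos²(161° − 82°) = 0.9494 I₀ · cos²(79°) = 0.03457 I₀.
I₃ = I₂ cos²(153° − 161°) = 0.03457 I₀ · cos²(8°) = 0.0339 I₀.
Ratio = 0.0339 / 0.4056 = 0.08358.

I_new/I_old ≈ 0.0836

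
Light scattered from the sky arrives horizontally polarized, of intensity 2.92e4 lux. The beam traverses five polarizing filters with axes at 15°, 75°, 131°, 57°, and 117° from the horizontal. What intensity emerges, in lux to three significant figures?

I ≈ 40.5 lux

I₁ = 2.92e4 lux · cos²(15°) = 2.724e+04 lux.
I₂ = I₁ · cos²(60°) = 2.724e+04 · 0.25 = 6811 lux.
I₃ = I₂ · cos²(56°) = 6811 · 0.3127 = 2130 lux.
I₄ = I₃ · cos²(74°) = 2130 · 0.07598 = 161.8 lux.
I₅ = I₄ · cos²(60°) = 161.8 · 0.25 = 40.45 lux.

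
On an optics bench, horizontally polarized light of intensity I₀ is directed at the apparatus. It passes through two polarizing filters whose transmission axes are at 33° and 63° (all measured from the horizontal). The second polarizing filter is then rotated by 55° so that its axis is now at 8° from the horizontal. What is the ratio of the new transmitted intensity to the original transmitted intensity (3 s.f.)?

Before rotation:
By Malus's law, I₁ = I₀ cos²(33° − 0°) = I₀ cos²(33°) = 0.7034 I₀.
I₂ = I₁ cos²(63° − 33°) = 0.7034 I₀ · cos²(30°) = 0.5275 I₀.
After rotation:
I₁ = I₀ cos²(33° − 0°) = I₀ cos²(33°) = 0.7034 I₀.
I₂ = I₁ cos²(8° − 33°) = 0.7034 I₀ · cos²(25°) = 0.5777 I₀.
Ratio = 0.5777 / 0.5275 = 1.095.

I_new/I_old ≈ 1.10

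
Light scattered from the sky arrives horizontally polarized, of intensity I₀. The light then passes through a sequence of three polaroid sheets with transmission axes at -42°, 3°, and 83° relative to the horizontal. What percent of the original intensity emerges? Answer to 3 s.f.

≈ 0.833%

I₁ = I₀ cos²(-42° − 0°) = I₀ cos²(42°) = 0.5523 I₀.
I₂ = I₁ cos²(3° + 42°) = 0.5523 I₀ · cos²(45°) = 0.2761 I₀.
I₃ = I₂ cos²(83° − 3°) = 0.2761 I₀ · cos²(80°) = 0.008326 I₀.
That is 0.8326% of the incident intensity.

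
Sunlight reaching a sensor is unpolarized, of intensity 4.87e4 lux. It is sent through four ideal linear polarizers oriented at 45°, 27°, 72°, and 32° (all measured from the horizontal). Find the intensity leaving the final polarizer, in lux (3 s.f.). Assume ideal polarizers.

I ≈ 6460 lux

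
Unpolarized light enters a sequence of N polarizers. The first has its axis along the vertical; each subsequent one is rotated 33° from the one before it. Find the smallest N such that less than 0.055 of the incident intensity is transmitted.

First polarizer halves the unpolarized light: factor 1/2.
Each further stage multiplies by cos²(33°) = 0.7034.
After N polarizers: T = 0.5·0.7034^(N−1). Require T < 0.055 ⇒ N−1 > ln(0.055/0.5)/ln(0.7034) = 6.27, so N−1 ≥ 7 and N = 8.
Check: N=8 gives T = 0.04258 < 0.055; N=7 gives T = 0.06054.

N = 8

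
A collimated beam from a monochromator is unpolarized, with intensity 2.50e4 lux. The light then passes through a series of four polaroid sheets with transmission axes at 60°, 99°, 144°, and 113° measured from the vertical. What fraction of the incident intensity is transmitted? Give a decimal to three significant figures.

Unpolarized light through the first polarizer → I₁ = 2.50e4 lux/2 = 1.25e+04 lux, polarized at 60°.
I₂ = I₁ · cos²(39°) = 1.25e+04 · 0.604 = 7549 lux.
I₃ = I₂ · cos²(45°) = 7549 · 0.5 = 3775 lux.
I₄ = I₃ · cos²(31°) = 3775 · 0.7347 = 2773 lux.
Transmitted fraction = 0.1109.

I/I₀ ≈ 0.111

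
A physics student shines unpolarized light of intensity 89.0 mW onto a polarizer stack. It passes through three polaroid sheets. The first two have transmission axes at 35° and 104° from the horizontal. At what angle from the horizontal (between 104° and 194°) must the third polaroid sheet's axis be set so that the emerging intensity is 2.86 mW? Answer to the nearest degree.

Unpolarized light through the first polarizer → I₁ = ½ I₀, now polarized at 35°.
I₂ = I₁ cos²(104° − 35°) = 0.5 I₀ · cos²(69°) = 0.06421 I₀.
Target fraction: 2.86 / 89.0 mW = 0.03213 of I₀.
Need I₃/I₀ = 0.03213, so cos²(θ − 104°) = 0.03213 / 0.06421 = 0.5004.
θ − 104° = arccos(√0.5004) = 45.0°, giving θ ≈ 104 + 45.0 = 149.0°.

θ ≈ 149°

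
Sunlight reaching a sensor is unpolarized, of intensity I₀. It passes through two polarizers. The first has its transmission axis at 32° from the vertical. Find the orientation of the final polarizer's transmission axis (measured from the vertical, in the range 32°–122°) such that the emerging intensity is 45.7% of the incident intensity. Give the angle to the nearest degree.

Unpolarized light through the first polarizer → I₁ = ½ I₀, now polarized at 32°.
Need I₂/I₀ = 0.457, so cos²(θ − 32°) = 0.457 / 0.5 = 0.914.
θ − 32° = arccos(√0.914) = 17.1°, giving θ ≈ 32 + 17.1 = 49.1°.

θ ≈ 49°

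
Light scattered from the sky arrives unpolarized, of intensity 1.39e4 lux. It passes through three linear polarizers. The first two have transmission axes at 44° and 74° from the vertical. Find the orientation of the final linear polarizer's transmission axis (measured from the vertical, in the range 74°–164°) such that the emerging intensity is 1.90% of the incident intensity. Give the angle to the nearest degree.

Unpolarized light through the first polarizer → I₁ = ½ I₀, now polarized at 44°.
I₂ = I₁ cos²(74° − 44°) = 0.5 I₀ · cos²(30°) = 0.375 I₀.
Need I₃/I₀ = 0.019, so cos²(θ − 74°) = 0.019 / 0.375 = 0.05067.
θ − 74° = arccos(√0.05067) = 77.0°, giving θ ≈ 74 + 77.0 = 151.0°.

θ ≈ 151°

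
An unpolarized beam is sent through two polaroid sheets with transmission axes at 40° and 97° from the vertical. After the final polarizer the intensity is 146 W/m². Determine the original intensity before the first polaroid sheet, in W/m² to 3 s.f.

Unpolarized light through the first polarizer → I₁ = ½ I₀, now polarized at 40°.
I₂ = I₁ cos²(97° − 40°) = 0.5 I₀ · cos²(57°) = 0.1483 I₀.
So 146 W/m² = 0.1483 I₀, giving I₀ = 146/0.1483 = 984.4 W/m².

I₀ ≈ 984 W/m²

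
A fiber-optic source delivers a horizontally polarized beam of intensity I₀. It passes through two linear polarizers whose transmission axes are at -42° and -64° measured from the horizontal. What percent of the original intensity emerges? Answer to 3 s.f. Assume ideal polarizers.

≈ 47.5%

I₁ = I₀ cos²(-42° − 0°) = I₀ cos²(42°) = 0.5523 I₀.
I₂ = I₁ cos²(-64° + 42°) = 0.5523 I₀ · cos²(22°) = 0.4748 I₀.
That is 47.48% of the incident intensity.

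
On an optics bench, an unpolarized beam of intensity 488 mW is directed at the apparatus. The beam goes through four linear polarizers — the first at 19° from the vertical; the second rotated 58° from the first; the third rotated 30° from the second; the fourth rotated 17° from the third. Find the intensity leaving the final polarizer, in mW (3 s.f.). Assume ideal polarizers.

Unpolarized light through the first polarizer → I₁ = 488 mW/2 = 244 mW, polarized at 19°.
I₂ = I₁ · cos²(58°) = 244 · 0.2808 = 68.52 mW.
I₃ = I₂ · cos²(30°) = 68.52 · 0.75 = 51.39 mW.
I₄ = I₃ · cos²(17°) = 51.39 · 0.9145 = 47 mW.

I ≈ 47.0 mW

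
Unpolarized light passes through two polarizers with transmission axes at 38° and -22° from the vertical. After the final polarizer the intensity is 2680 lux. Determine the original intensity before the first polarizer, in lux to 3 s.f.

I₀ ≈ 2.14e4 lux

Unpolarized light through the first polarizer → I₁ = ½ I₀, now polarized at 38°.
I₂ = I₁ cos²(-22° − 38°) = 0.5 I₀ · cos²(60°) = 0.125 I₀.
So 2680 lux = 0.125 I₀, giving I₀ = 2680/0.125 = 2.144e+04 lux.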